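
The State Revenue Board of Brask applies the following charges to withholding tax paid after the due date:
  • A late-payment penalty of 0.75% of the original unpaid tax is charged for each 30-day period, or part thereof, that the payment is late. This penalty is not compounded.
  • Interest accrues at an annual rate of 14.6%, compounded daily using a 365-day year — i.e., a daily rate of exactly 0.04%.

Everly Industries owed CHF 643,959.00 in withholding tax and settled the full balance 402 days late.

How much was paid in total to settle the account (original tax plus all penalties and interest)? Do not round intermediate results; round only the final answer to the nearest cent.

CHF 823,889.06

Penalty periods: ⌈402/30⌉ = 14; penalty = 14 × 0.75% × CHF 643,959.00 = CHF 67,615.70…
Interest: CHF 643,959.00 × ((1 + 0.0004)^402 − 1) = CHF 643,959.00 × 0.17441230… = CHF 112,314.3675…
Total = CHF 643,959.00 + CHF 67,615.6950 + CHF 112,314.3675… = CHF 823,889.06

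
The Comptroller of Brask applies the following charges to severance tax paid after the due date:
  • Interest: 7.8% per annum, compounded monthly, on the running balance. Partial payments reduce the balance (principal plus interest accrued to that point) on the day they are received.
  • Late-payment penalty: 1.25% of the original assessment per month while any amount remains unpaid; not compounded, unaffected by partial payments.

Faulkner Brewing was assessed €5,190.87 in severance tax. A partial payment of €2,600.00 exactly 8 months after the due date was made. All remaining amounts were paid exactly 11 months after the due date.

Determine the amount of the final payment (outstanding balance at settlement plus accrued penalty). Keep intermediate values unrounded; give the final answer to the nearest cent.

€3,637.03

Monthly rate = 7.8% ÷ 12 = 0.65%
Balance at month 8: €5,190.8700 × (1 + 0.0065)^8 = €5,467.0165…
After €2,600.00 payment: €5,467.0165… − €2,600.00 = €2,867.0165…
Balance at month 11: €2,867.0165… × (1 + 0.0065)^3 = €2,923.2875…
Penalty: 11 × 1.25% × €5,190.87 = €713.74…
Final settlement = outstanding balance + penalty = €2,923.2875… + €713.74… = €3,637.03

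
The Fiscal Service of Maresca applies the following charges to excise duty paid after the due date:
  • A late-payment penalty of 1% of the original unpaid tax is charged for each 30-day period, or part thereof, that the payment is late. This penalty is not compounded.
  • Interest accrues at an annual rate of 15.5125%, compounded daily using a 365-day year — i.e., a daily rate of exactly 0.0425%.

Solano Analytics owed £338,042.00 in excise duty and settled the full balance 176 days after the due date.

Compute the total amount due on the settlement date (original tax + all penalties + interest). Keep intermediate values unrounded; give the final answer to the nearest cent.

Penalty periods: ⌈176/30⌉ = 6; penalty = 6 × 1% × £338,042.00 = £20,282.52
Interest: £338,042.00 × ((1 + 0.000425)^176 − 1) = £338,042.00 × 0.07765147… = £26,249.4586…
Total = £338,042.00 + £20,282.5200 + £26,249.4586… = £384,573.98

£384,573.98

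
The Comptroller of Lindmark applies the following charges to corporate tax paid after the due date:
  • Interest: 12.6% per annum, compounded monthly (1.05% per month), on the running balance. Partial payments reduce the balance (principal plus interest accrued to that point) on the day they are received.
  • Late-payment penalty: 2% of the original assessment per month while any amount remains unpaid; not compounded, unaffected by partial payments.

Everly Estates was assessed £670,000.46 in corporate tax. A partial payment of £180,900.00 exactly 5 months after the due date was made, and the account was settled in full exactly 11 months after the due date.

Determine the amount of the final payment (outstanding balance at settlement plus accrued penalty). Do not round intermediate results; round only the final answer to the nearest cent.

£706,378.95

Balance at month 5: £670,000.4600 × (1 + 0.0105)^5 = £705,921.9566…
After £180,900.00 payment: £705,921.9566… − £180,900.00 = £525,021.9566…
Balance at month 11: £525,021.9566… × (1 + 0.0105)^6 = £558,978.8466…
Penalty: 11 × 2% × £670,000.46 = £147,400.10…
Final settlement = outstanding balance + penalty = £558,978.8466… + £147,400.10… = £706,378.95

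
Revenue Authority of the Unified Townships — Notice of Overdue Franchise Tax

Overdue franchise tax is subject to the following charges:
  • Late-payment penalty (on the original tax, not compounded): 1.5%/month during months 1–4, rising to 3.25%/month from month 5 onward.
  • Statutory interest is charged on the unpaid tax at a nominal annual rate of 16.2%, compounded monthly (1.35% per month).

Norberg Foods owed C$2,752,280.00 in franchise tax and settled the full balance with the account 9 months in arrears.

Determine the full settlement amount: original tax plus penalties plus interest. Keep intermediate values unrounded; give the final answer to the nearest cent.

C$3,717,702.52

Penalty, months 1–4: 4 × 1.5% × C$2,752,280.00 = C$165,136.80
Penalty, months 5–9: 5 × 3.25% × C$2,752,280.00 = C$447,245.50
Interest: C$2,752,280.00 × ((1 + 0.0135)^9 − 1) = C$2,752,280.00 × 0.1282719… = C$353,040.2224…
Total = C$2,752,280.00 + C$612,382.3000 + C$353,040.2224… = C$3,717,702.52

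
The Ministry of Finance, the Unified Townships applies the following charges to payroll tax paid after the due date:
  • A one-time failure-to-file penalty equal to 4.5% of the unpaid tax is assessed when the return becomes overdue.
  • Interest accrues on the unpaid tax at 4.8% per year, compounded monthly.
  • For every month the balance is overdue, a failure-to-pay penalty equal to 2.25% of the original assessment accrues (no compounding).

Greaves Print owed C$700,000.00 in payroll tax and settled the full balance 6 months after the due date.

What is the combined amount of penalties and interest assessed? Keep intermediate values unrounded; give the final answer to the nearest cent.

C$142,968.90

Failure-to-file penalty: 4.5% × C$700,000.00 = C$31,500.00
Failure-to-pay penalty = 2.25% × C$700,000.00 × 6 mo = C$94,500.00
Interest (4.8%/yr ÷ 12 = 0.4%/month): C$700,000.00 × ((1 + 0.004)^6 − 1) = C$16,968.8987…
Penalties + interest = C$126,000.0000 + C$16,968.8987… = C$142,968.90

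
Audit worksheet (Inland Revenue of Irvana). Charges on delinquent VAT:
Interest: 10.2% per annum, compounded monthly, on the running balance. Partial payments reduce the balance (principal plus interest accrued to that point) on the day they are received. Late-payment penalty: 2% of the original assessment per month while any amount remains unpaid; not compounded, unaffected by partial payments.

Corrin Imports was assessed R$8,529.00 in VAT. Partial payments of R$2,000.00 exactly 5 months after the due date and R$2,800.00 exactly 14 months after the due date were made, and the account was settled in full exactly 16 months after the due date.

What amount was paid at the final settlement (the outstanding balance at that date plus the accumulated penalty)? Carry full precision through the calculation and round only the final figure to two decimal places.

R$7,452.23

Monthly rate = 10.2% ÷ 12 = 0.85%
Balance at month 5: R$8,529.0000 × (1 + 0.0085)^5 = R$8,897.6973…
After R$2,000.00 payment: R$8,897.6973… − R$2,000.00 = R$6,897.6973…
Balance at month 14: R$6,897.6973… × (1 + 0.0085)^9 = R$7,443.6725…
After R$2,800.00 payment: R$7,443.6725… − R$2,800.00 = R$4,643.6725…
Balance at month 16: R$4,643.6725… × (1 + 0.0085)^2 = R$4,722.9504…
Penalty: 16 × 2% × R$8,529.00 = R$2,729.28
Final settlement = outstanding balance + penalty = R$4,722.9504… + R$2,729.28 = R$7,452.23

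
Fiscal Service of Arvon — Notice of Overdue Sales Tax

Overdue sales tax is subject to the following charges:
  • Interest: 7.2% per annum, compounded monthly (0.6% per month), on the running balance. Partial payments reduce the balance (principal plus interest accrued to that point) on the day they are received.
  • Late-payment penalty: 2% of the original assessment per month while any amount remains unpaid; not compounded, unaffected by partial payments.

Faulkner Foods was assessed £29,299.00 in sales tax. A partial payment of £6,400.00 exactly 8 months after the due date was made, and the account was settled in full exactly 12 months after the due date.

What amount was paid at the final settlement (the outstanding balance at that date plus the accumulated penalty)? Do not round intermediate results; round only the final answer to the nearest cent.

£31,956.33

Balance at month 8: £29,299.0000 × (1 + 0.006)^8 = £30,735.2425…
After £6,400.00 payment: £30,735.2425… − £6,400.00 = £24,335.2425…
Balance at month 12: £24,335.2425… × (1 + 0.006)^4 = £24,924.5658…
Penalty: 12 × 2% × £29,299.00 = £7,031.76
Final settlement = outstanding balance + penalty = £24,924.5658… + £7,031.76 = £31,956.33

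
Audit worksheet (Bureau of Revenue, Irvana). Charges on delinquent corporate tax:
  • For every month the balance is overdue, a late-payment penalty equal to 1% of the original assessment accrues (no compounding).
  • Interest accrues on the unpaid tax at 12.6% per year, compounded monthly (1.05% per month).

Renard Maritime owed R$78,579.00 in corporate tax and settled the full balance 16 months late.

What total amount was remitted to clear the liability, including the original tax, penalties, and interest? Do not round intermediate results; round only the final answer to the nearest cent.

R$105,445.24

Late-payment penalty = 1% × R$78,579.00 × 16 mo = R$12,572.64
Interest: R$78,579.00 × ((1 + 0.0105)^16 − 1) = R$78,579.00 × 0.1819010… = R$14,293.5956…
Total = R$78,579.00 + R$12,572.6400 + R$14,293.5956… = R$105,445.24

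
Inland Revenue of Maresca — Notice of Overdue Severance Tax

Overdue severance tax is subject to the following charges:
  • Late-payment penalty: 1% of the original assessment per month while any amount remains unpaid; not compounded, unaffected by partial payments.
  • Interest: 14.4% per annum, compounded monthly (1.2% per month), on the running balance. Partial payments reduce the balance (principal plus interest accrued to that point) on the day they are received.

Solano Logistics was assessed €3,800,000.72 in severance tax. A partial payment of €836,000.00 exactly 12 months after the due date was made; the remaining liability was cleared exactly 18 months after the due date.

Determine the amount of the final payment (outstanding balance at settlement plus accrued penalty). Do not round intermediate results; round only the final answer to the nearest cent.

Balance at month 12: €3,800,000.7200 × (1 + 0.012)^12 = €4,384,800.4027…
After €836,000.00 payment: €4,384,800.4027… − €836,000.00 = €3,548,800.4027…
Balance at month 18: €3,548,800.4027… × (1 + 0.012)^6 = €3,812,103.1962…
Penalty: 18 × 1% × €3,800,000.72 = €684,000.13…
Final settlement = outstanding balance + penalty = €3,812,103.1962… + €684,000.13… = €4,496,103.33

€4,496,103.33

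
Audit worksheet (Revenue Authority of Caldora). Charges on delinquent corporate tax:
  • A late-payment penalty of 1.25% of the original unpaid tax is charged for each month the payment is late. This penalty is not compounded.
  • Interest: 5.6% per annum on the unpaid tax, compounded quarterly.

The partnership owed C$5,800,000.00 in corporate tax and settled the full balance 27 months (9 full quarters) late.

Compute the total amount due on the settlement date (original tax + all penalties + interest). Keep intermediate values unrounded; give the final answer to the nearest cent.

Late-payment penalty: 27 × 1.25% × C$5,800,000.00 = C$1,957,500.00
Interest (5.6%/yr ÷ 4 = 1.4%/quarter): C$5,800,000.00 × ((1 + 0.014)^9 − 1) = C$773,090.1479…
Total = C$5,800,000.00 + C$1,957,500.0000 + C$773,090.1479… = C$8,530,590.15

C$8,530,590.15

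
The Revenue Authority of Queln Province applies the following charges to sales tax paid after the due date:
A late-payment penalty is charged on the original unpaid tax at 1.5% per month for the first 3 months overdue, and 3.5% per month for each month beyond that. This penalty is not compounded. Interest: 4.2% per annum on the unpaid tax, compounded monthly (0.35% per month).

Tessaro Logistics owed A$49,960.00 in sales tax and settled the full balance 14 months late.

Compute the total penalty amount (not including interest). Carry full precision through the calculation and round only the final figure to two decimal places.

Penalty, months 1–3: 3 × 1.5% × A$49,960.00 = A$2,248.20
Penalty, months 4–14: 11 × 3.5% × A$49,960.00 = A$19,234.60
Total penalty = A$2,248.20 + A$19,234.60 = A$21,482.80

A$21,482.80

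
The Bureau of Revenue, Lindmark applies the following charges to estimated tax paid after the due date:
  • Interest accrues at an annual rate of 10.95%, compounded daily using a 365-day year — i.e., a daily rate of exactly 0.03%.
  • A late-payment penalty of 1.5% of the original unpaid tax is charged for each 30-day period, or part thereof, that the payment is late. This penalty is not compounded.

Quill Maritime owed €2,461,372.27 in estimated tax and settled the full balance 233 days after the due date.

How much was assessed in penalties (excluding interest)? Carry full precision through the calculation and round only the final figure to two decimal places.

Penalty periods: ⌈233/30⌉ = 8; penalty = 8 × 1.5% × €2,461,372.27 = €295,364.67…

€295,364.67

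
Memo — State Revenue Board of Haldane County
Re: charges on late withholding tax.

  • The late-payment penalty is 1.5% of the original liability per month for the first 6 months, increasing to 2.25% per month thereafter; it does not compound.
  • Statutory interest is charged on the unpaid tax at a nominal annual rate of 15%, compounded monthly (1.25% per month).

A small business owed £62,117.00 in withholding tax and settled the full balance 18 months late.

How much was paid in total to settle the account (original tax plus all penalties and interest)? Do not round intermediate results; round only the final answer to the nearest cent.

£100,044.24

Penalty, months 1–6: 6 × 1.5% × £62,117.00 = £5,590.53
Penalty, months 7–18: 12 × 2.25% × £62,117.00 = £16,771.59
Interest: £62,117.00 × ((1 + 0.0125)^18 − 1) = £62,117.00 × 0.2505774… = £15,565.1160…
Total = £62,117.00 + £22,362.1200 + £15,565.1160… = £100,044.24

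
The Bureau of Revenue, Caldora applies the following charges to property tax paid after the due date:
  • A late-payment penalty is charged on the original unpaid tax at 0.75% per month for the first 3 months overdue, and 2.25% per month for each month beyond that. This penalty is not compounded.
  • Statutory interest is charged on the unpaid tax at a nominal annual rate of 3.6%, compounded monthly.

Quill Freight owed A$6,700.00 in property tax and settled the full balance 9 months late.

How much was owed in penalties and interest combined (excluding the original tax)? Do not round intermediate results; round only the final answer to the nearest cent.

A$1,238.34

Penalty, months 1–3: 3 × 0.75% × A$6,700.00 = A$150.75
Penalty, months 4–9: 6 × 2.25% × A$6,700.00 = A$904.50
Interest (3.6%/yr ÷ 12 = 0.3%/month): A$6,700.00 × ((1 + 0.003)^9 − 1) = A$183.0861…
Penalties + interest = A$1,055.2500 + A$183.0861… = A$1,238.34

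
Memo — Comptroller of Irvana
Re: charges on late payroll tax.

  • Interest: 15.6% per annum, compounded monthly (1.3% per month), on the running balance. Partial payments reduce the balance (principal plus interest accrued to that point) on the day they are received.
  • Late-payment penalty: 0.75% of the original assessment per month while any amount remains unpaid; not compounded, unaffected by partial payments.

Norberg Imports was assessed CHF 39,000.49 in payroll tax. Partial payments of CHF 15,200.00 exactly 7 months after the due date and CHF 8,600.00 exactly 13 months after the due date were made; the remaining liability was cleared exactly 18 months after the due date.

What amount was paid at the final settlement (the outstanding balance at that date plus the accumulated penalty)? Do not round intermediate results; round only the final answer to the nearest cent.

Balance at month 7: CHF 39,000.4900 × (1 + 0.013)^7 = CHF 42,690.9856…
After CHF 15,200.00 payment: CHF 42,690.9856… − CHF 15,200.00 = CHF 27,490.9856…
Balance at month 13: CHF 27,490.9856… × (1 + 0.013)^6 = CHF 29,706.1919…
After CHF 8,600.00 payment: CHF 29,706.1919… − CHF 8,600.00 = CHF 21,106.1919…
Balance at month 18: CHF 21,106.1919… × (1 + 0.013)^5 = CHF 22,514.2305…
Penalty: 18 × 0.75% × CHF 39,000.49 = CHF 5,265.07…
Final settlement = outstanding balance + penalty = CHF 22,514.2305… + CHF 5,265.07… = CHF 27,779.30

CHF 27,779.30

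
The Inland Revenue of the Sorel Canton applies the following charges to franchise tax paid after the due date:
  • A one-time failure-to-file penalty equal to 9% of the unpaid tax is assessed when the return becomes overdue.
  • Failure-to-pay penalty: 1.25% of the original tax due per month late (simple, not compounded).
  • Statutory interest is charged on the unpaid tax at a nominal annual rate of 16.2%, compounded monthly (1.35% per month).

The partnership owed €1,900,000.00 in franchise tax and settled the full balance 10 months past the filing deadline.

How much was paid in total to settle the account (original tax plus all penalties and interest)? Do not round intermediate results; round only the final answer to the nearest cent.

€2,581,156.81

Failure-to-file penalty: 9% × €1,900,000.00 = €171,000.00
Failure-to-pay penalty = 1.25% × €1,900,000.00 × 10 mo = €237,500.00
Interest: €1,900,000.00 × ((1 + 0.0135)^10 − 1) = €1,900,000.00 × 0.1435036… = €272,656.8104…
Total = €1,900,000.00 + €408,500.0000 + €272,656.8104… = €2,581,156.81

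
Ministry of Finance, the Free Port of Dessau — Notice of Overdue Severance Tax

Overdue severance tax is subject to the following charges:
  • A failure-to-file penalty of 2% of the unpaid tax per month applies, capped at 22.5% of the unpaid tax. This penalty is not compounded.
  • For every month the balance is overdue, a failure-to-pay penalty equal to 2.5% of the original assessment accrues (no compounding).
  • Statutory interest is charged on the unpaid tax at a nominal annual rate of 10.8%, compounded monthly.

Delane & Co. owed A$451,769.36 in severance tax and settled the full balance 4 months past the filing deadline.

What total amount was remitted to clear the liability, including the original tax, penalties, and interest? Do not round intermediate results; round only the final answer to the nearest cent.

Failure-to-file: 4 × 2% × A$451,769.36 = A$36,141.55… (under the 22.5% cap)
Failure-to-pay penalty = 2.5% × A$451,769.36 × 4 mo = A$45,176.94…
Interest (10.8%/yr ÷ 12 = 0.9%/month): A$451,769.36 × ((1 + 0.009)^4 − 1) = A$16,484.5772…
Total = A$451,769.36 + A$81,318.4848 + A$16,484.5772… = A$549,572.42

A$549,572.42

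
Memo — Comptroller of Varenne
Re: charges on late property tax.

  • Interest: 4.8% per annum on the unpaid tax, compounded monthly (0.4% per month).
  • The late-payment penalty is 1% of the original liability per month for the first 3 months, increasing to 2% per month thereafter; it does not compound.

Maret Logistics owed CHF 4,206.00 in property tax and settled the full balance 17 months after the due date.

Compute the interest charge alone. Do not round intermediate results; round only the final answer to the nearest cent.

CHF 295.35

Interest: CHF 4,206.00 × ((1 + 0.004)^17 − 1) = CHF 4,206.00 × 0.0702201… = CHF 295.3459…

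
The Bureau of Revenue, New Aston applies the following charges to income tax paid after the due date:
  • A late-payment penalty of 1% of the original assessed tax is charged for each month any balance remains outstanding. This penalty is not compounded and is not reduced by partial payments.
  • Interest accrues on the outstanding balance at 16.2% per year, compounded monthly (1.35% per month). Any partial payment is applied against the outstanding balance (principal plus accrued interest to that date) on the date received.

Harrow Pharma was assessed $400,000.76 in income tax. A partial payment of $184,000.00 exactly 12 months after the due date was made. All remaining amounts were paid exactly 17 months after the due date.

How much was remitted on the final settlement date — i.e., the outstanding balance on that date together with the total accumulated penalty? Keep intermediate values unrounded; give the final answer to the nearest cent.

Balance at month 12: $400,000.7600 × (1 + 0.0135)^12 = $469,835.5266…
After $184,000.00 payment: $469,835.5266… − $184,000.00 = $285,835.5266…
Balance at month 17: $285,835.5266… × (1 + 0.0135)^5 = $305,657.4401…
Penalty: 17 × 1% × $400,000.76 = $68,000.13…
Final settlement = outstanding balance + penalty = $305,657.4401… + $68,000.13… = $373,657.57

$373,657.57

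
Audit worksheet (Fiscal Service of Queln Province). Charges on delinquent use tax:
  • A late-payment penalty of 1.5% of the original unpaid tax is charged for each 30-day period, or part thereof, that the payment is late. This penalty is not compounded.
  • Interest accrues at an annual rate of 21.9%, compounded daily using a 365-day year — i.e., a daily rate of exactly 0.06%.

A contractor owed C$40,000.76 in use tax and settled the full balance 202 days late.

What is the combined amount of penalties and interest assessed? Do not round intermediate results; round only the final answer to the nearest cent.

Penalty periods: ⌈202/30⌉ = 7; penalty = 7 × 1.5% × C$40,000.76 = C$4,200.08…
Interest: C$40,000.76 × ((1 + 0.0006)^202 − 1) = C$40,000.76 × 0.12880963… = C$5,152.4832…
Penalties + interest = C$4,200.0798 + C$5,152.4832… = C$9,352.56

C$9,352.56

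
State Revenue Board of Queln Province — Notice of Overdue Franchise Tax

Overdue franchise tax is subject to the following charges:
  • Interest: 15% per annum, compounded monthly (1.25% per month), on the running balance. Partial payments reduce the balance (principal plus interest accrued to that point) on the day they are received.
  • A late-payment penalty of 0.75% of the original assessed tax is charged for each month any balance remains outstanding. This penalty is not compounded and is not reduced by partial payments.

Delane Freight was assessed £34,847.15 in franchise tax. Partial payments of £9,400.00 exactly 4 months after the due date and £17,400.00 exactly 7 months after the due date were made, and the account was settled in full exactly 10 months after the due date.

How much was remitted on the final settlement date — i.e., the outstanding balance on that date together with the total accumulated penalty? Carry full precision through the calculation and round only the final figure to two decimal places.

£13,881.86

Balance at month 4: £34,847.1500 × (1 + 0.0125)^4 = £36,622.4498…
After £9,400.00 payment: £36,622.4498… − £9,400.00 = £27,222.4498…
Balance at month 7: £27,222.4498… × (1 + 0.0125)^3 = £28,256.1054…
After £17,400.00 payment: £28,256.1054… − £17,400.00 = £10,856.1054…
Balance at month 10: £10,856.1054… × (1 + 0.0125)^3 = £11,268.3193…
Penalty: 10 × 0.75% × £34,847.15 = £2,613.54…
Final settlement = outstanding balance + penalty = £11,268.3193… + £2,613.54… = £13,881.86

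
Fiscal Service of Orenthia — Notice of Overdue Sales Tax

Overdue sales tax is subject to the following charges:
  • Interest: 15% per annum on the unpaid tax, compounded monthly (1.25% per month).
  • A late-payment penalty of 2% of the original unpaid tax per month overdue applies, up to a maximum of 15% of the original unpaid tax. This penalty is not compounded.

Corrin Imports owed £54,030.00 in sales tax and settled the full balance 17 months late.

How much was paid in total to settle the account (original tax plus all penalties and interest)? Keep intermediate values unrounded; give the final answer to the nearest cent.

Penalty (uncapped): 17 × 2% × £54,030.00 = £18,370.20; cap = 15% × £54,030.00 = £8,104.50 → penalty = £8,104.50
Interest: £54,030.00 × ((1 + 0.0125)^17 − 1) = £54,030.00 × 0.2351382… = £12,704.5152…
Total = £54,030.00 + £8,104.5000 + £12,704.5152… = £74,839.02

£74,839.02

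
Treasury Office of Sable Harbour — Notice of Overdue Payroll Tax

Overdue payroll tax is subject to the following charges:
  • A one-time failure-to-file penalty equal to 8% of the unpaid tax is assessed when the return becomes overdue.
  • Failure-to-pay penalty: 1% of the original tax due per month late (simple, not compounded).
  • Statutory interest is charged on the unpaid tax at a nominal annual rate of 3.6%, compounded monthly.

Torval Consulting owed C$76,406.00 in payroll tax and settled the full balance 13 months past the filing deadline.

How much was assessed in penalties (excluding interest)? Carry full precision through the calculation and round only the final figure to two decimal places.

Failure-to-file penalty: 8% × C$76,406.00 = C$6,112.48
Failure-to-pay penalty = 1% × C$76,406.00 × 13 mo = C$9,932.78
Total penalty = C$6,112.48 + C$9,932.78 = C$16,045.26

C$16,045.26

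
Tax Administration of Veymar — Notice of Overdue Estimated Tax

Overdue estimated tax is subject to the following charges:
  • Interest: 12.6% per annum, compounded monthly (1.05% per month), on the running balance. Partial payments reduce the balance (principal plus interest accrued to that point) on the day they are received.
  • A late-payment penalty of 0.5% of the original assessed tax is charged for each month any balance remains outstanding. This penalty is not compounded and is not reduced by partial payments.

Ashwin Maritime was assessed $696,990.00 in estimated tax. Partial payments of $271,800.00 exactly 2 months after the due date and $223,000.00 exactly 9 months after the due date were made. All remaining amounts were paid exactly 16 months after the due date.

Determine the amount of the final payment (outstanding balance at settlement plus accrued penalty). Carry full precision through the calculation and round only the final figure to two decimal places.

Balance at month 2: $696,990.0000 × (1 + 0.0105)^2 = $711,703.6331…
After $271,800.00 payment: $711,703.6331… − $271,800.00 = $439,903.6331…
Balance at month 9: $439,903.6331… × (1 + 0.0105)^7 = $473,273.0489…
After $223,000.00 payment: $473,273.0489… − $223,000.00 = $250,273.0489…
Balance at month 16: $250,273.0489… × (1 + 0.0105)^7 = $269,257.8101…
Penalty: 16 × 0.5% × $696,990.00 = $55,759.20
Final settlement = outstanding balance + penalty = $269,257.8101… + $55,759.20 = $325,017.01

$325,017.01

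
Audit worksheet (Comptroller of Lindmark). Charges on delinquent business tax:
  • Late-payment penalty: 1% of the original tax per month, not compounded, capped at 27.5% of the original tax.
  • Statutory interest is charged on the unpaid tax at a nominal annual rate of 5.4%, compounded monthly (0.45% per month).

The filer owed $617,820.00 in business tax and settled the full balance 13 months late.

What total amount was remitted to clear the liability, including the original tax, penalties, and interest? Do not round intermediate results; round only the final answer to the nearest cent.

Penalty: 13 × 1% × $617,820.00 = $80,316.60 (below the 27.5% cap of $169,900.50)
Interest: $617,820.00 × ((1 + 0.0045)^13 − 1) = $617,820.00 × 0.0601059… = $37,134.6008…
Total = $617,820.00 + $80,316.6000 + $37,134.6008… = $735,271.20

$735,271.20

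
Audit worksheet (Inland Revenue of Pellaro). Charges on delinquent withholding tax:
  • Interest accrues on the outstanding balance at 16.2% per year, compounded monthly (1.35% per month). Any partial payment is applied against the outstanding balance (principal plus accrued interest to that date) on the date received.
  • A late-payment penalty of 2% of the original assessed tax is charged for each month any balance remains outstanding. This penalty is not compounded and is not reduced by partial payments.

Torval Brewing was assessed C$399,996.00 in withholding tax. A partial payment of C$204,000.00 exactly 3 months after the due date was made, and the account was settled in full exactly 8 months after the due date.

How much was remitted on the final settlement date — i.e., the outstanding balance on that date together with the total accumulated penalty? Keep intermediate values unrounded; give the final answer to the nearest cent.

C$291,145.32

Balance at month 3: C$399,996.0000 × (1 + 0.0135)^3 = C$416,415.5200…
After C$204,000.00 payment: C$416,415.5200… − C$204,000.00 = C$212,415.5200…
Balance at month 8: C$212,415.5200… × (1 + 0.0135)^5 = C$227,145.9564…
Penalty: 8 × 2% × C$399,996.00 = C$63,999.36
Final settlement = outstanding balance + penalty = C$227,145.9564… + C$63,999.36 = C$291,145.32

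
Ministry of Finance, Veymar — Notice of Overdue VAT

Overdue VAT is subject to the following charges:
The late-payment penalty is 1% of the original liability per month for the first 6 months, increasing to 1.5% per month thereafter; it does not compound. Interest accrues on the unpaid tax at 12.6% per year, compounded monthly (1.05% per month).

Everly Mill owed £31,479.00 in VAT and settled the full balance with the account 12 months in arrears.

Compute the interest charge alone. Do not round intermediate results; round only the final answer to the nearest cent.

Interest: £31,479.00 × ((1 + 0.0105)^12 − 1) = £31,479.00 × 0.1335373… = £4,203.6206…

£4,203.62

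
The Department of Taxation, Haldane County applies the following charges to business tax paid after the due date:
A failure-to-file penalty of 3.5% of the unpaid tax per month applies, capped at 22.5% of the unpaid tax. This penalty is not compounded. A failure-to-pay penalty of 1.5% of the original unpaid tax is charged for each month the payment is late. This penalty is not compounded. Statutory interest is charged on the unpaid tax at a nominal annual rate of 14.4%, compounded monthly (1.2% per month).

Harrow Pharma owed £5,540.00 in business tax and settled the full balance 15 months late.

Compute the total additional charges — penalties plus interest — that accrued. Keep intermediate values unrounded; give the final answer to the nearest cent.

£3,578.48

Failure-to-file: 15 × 3.5% × £5,540.00 = £2,908.50, capped at 22.5% × £5,540.00 = £1,246.50
Failure-to-pay penalty: 15 × 1.5% × £5,540.00 = £1,246.50
Interest: £5,540.00 × ((1 + 0.012)^15 − 1) = £5,540.00 × 0.1959353… = £1,085.4816…
Penalties + interest = £2,493.0000 + £1,085.4816… = £3,578.48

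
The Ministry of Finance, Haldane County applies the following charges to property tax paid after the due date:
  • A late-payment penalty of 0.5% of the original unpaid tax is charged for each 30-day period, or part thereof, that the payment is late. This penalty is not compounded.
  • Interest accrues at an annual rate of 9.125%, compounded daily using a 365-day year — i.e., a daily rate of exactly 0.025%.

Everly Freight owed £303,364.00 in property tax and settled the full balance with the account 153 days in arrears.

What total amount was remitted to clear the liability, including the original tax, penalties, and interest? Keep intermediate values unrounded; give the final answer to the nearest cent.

Penalty periods: ⌈153/30⌉ = 6; penalty = 6 × 0.5% × £303,364.00 = £9,100.92
Interest: £303,364.00 × ((1 + 0.00025)^153 − 1) = £303,364.00 × 0.03898598… = £11,826.9432…
Total = £303,364.00 + £9,100.9200 + £11,826.9432… = £324,291.86

£324,291.86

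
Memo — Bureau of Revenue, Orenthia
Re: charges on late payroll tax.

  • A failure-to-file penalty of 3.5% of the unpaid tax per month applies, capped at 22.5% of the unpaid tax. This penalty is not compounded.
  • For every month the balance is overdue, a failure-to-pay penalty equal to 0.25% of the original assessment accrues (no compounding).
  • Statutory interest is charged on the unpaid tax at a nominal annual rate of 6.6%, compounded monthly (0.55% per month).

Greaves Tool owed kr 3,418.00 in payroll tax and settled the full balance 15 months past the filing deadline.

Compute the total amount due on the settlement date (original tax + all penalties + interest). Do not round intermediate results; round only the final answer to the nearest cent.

kr 4,608.33

Failure-to-file: 15 × 3.5% × kr 3,418.00 = kr 1,794.45, capped at 22.5% × kr 3,418.00 = kr 769.05
Failure-to-pay penalty: 15 × 0.25% × kr 3,418.00 = kr 128.18…
Interest: kr 3,418.00 × ((1 + 0.0055)^15 − 1) = kr 3,418.00 × 0.0857532… = kr 293.1045…
Total = kr 3,418.00 + kr 897.2250 + kr 293.1045… = kr 4,608.33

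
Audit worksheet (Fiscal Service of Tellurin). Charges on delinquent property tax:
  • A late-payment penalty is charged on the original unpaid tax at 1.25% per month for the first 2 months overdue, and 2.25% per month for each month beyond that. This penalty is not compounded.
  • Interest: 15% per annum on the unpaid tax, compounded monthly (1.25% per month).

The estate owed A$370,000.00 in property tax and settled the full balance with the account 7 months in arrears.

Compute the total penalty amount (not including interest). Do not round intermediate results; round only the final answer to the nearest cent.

Penalty, months 1–2: 2 × 1.25% × A$370,000.00 = A$9,250.00
Penalty, months 3–7: 5 × 2.25% × A$370,000.00 = A$41,625.00
Total penalty = A$9,250.00 + A$41,625.00 = A$50,875.00

A$50,875.00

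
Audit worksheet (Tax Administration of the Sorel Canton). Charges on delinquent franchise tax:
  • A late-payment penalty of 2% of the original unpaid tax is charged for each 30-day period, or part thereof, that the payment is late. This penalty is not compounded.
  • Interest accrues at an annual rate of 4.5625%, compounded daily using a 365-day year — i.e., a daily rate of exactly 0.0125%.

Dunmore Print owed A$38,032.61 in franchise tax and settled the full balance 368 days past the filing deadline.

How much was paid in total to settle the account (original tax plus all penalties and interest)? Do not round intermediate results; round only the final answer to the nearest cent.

A$49,711.34

Penalty periods: ⌈368/30⌉ = 13; penalty = 13 × 2% × A$38,032.61 = A$9,888.48…
Interest: A$38,032.61 × ((1 + 0.000125)^368 − 1) = A$38,032.61 × 0.04707140… = A$1,790.2482…
Total = A$38,032.61 + A$9,888.4786 + A$1,790.2482… = A$49,711.34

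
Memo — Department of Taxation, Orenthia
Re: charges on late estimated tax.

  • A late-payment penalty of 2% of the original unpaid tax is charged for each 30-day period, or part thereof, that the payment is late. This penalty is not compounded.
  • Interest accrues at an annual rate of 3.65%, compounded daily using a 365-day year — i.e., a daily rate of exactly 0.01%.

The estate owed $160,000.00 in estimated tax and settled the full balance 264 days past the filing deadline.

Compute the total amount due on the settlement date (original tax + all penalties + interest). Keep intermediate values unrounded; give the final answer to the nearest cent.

$193,080.03

Penalty periods: ⌈264/30⌉ = 9; penalty = 9 × 2% × $160,000.00 = $28,800.00
Interest: $160,000.00 × ((1 + 0.0001)^264 − 1) = $160,000.00 × 0.02675021… = $4,280.0339…
Total = $160,000.00 + $28,800.0000 + $4,280.0339… = $193,080.03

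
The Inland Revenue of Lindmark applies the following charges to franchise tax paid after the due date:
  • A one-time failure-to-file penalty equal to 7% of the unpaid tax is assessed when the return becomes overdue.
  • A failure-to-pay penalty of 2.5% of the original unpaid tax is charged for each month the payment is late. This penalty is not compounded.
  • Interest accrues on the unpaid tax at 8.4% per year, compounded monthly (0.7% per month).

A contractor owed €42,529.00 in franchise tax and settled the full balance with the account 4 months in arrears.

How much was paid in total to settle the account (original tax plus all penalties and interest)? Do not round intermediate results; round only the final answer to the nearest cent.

€50,962.30

Failure-to-file penalty: 7% × €42,529.00 = €2,977.03
Failure-to-pay penalty: 4 × 2.5% × €42,529.00 = €4,252.90
Interest: €42,529.00 × ((1 + 0.007)^4 − 1) = €42,529.00 × 0.0282954… = €1,203.3740…
Total = €42,529.00 + €7,229.9300 + €1,203.3740… = €50,962.30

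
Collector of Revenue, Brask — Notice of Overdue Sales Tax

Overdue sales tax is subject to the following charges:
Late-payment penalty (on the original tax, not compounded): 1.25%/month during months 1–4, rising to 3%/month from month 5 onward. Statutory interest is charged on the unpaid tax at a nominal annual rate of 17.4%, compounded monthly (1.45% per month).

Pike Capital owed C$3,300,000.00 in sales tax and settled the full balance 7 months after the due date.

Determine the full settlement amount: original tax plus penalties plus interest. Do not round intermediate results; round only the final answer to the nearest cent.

Penalty, months 1–4: 4 × 1.25% × C$3,300,000.00 = C$165,000.00
Penalty, months 5–7: 3 × 3% × C$3,300,000.00 = C$297,000.00
Interest: C$3,300,000.00 × ((1 + 0.0145)^7 − 1) = C$3,300,000.00 × 0.1060235… = C$349,877.5915…
Total = C$3,300,000.00 + C$462,000.0000 + C$349,877.5915… = C$4,111,877.59

C$4,111,877.59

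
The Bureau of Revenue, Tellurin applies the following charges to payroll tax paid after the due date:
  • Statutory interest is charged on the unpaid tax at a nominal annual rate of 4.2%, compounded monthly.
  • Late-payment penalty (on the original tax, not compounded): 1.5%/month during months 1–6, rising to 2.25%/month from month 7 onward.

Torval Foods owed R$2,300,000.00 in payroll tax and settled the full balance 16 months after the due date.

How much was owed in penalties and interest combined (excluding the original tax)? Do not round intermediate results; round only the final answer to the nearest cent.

R$856,736.86

Penalty, months 1–6: 6 × 1.5% × R$2,300,000.00 = R$207,000.00
Penalty, months 7–16: 10 × 2.25% × R$2,300,000.00 = R$517,500.00
Interest (4.2%/yr ÷ 12 = 0.35%/month): R$2,300,000.00 × ((1 + 0.0035)^16 − 1) = R$132,236.8565…
Penalties + interest = R$724,500.0000 + R$132,236.8565… = R$856,736.86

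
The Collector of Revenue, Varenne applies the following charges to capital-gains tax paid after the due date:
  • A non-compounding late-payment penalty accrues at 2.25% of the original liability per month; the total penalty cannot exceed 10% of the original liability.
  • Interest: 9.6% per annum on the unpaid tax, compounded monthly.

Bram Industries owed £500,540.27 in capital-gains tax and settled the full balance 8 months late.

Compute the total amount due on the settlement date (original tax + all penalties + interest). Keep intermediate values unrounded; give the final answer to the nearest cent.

£583,540.34

Penalty (uncapped): 8 × 2.25% × £500,540.27 = £90,097.25…; cap = 10% × £500,540.27 = £50,054.03… → penalty = £50,054.03…
Interest (9.6%/yr ÷ 12 = 0.8%/month): £500,540.27 × ((1 + 0.008)^8 − 1) = £32,946.0414…
Total = £500,540.27 + £50,054.0270 + £32,946.0414… = £583,540.34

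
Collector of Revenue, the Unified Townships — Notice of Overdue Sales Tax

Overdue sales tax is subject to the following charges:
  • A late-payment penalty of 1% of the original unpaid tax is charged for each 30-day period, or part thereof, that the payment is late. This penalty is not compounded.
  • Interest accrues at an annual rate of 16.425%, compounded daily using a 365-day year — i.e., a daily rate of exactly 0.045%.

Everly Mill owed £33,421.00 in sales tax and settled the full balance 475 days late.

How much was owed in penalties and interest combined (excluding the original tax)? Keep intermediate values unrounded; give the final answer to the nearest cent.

Penalty periods: ⌈475/30⌉ = 16; penalty = 16 × 1% × £33,421.00 = £5,347.36
Interest: £33,421.00 × ((1 + 0.00045)^475 − 1) = £33,421.00 × 0.23825350… = £7,962.6703…
Penalties + interest = £5,347.3600 + £7,962.6703… = £13,310.03

£13,310.03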